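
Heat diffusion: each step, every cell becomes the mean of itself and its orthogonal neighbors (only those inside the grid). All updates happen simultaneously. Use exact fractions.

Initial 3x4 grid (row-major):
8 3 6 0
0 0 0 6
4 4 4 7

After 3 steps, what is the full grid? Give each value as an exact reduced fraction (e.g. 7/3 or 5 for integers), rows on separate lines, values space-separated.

Answer: 3317/1080 11633/3600 919/300 2549/720
10963/3600 16823/6000 10259/3000 51077/14400
5959/2160 22441/7200 24481/7200 547/135

Derivation:
After step 1:
  11/3 17/4 9/4 4
  3 7/5 16/5 13/4
  8/3 3 15/4 17/3
After step 2:
  131/36 347/120 137/40 19/6
  161/60 297/100 277/100 967/240
  26/9 649/240 937/240 38/9
After step 3:
  3317/1080 11633/3600 919/300 2549/720
  10963/3600 16823/6000 10259/3000 51077/14400
  5959/2160 22441/7200 24481/7200 547/135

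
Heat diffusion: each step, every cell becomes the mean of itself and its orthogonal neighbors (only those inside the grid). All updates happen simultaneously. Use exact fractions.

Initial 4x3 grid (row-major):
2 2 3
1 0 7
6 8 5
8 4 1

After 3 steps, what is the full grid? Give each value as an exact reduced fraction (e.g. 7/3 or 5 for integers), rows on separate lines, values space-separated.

After step 1:
  5/3 7/4 4
  9/4 18/5 15/4
  23/4 23/5 21/4
  6 21/4 10/3
After step 2:
  17/9 661/240 19/6
  199/60 319/100 83/20
  93/20 489/100 127/30
  17/3 1151/240 83/18
After step 3:
  5731/2160 39599/14400 2417/720
  11741/3600 21961/6000 737/200
  5557/1200 26111/6000 1006/225
  403/80 71869/14400 9821/2160

Answer: 5731/2160 39599/14400 2417/720
11741/3600 21961/6000 737/200
5557/1200 26111/6000 1006/225
403/80 71869/14400 9821/2160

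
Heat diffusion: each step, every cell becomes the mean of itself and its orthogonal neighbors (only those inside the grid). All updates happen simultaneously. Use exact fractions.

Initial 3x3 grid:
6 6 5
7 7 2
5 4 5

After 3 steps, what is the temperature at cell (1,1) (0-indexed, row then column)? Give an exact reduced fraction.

Step 1: cell (1,1) = 26/5
Step 2: cell (1,1) = 549/100
Step 3: cell (1,1) = 31303/6000
Full grid after step 3:
  12557/2160 19961/3600 10787/2160
  83069/14400 31303/6000 23473/4800
  5851/1080 24623/4800 2503/540

Answer: 31303/6000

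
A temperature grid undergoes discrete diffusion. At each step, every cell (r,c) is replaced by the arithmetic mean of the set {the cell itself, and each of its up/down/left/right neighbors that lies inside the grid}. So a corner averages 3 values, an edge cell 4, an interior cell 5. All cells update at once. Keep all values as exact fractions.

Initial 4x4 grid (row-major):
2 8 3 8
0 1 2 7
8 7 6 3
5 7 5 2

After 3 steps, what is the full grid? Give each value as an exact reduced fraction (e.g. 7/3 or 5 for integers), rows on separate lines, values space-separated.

Answer: 3883/1080 28157/7200 737/160 3571/720
28457/7200 12559/3000 9017/2000 381/80
7061/1440 29461/6000 13969/3000 16381/3600
12103/2160 967/180 2207/450 4813/1080

Derivation:
After step 1:
  10/3 7/2 21/4 6
  11/4 18/5 19/5 5
  5 29/5 23/5 9/2
  20/3 6 5 10/3
After step 2:
  115/36 941/240 371/80 65/12
  881/240 389/100 89/20 193/40
  1213/240 5 237/50 523/120
  53/9 88/15 71/15 77/18
After step 3:
  3883/1080 28157/7200 737/160 3571/720
  28457/7200 12559/3000 9017/2000 381/80
  7061/1440 29461/6000 13969/3000 16381/3600
  12103/2160 967/180 2207/450 4813/1080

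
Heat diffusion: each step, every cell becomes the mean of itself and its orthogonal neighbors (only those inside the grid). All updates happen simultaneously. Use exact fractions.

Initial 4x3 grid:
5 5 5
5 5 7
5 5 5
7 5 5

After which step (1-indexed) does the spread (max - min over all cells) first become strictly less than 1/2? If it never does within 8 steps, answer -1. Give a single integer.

Answer: 3

Derivation:
Step 1: max=17/3, min=5, spread=2/3
Step 2: max=50/9, min=5, spread=5/9
Step 3: max=2911/540, min=1859/360, spread=49/216
  -> spread < 1/2 first at step 3
Step 4: max=348469/64800, min=55969/10800, spread=2531/12960
Step 5: max=138713089/25920000, min=565391/108000, spread=3019249/25920000
Step 6: max=138476711/25920000, min=50999051/9720000, spread=297509/3110400
Step 7: max=497716799209/93312000000, min=767685521/145800000, spread=6398065769/93312000000
Step 8: max=1492417464773/279936000000, min=30749378951/5832000000, spread=131578201/2239488000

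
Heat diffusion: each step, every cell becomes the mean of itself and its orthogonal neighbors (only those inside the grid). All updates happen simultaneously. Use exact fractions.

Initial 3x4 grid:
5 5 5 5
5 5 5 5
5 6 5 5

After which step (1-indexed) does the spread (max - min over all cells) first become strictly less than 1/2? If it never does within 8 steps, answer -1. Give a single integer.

Answer: 1

Derivation:
Step 1: max=16/3, min=5, spread=1/3
  -> spread < 1/2 first at step 1
Step 2: max=631/120, min=5, spread=31/120
Step 3: max=5611/1080, min=5, spread=211/1080
Step 4: max=556897/108000, min=9047/1800, spread=14077/108000
Step 5: max=5000407/972000, min=543683/108000, spread=5363/48600
Step 6: max=149540809/29160000, min=302869/60000, spread=93859/1166400
Step 7: max=8958274481/1749600000, min=491336467/97200000, spread=4568723/69984000
Step 8: max=536660435629/104976000000, min=14761618889/2916000000, spread=8387449/167961600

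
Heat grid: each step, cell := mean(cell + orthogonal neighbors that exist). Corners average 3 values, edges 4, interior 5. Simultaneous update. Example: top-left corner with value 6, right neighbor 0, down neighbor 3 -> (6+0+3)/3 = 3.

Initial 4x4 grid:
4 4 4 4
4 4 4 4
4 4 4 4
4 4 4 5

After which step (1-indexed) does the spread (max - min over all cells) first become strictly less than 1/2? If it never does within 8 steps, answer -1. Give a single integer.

Answer: 1

Derivation:
Step 1: max=13/3, min=4, spread=1/3
  -> spread < 1/2 first at step 1
Step 2: max=77/18, min=4, spread=5/18
Step 3: max=905/216, min=4, spread=41/216
Step 4: max=26963/6480, min=4, spread=1043/6480
Step 5: max=803153/194400, min=4, spread=25553/194400
Step 6: max=23999459/5832000, min=72079/18000, spread=645863/5832000
Step 7: max=717481691/174960000, min=480971/120000, spread=16225973/174960000
Step 8: max=21472677983/5248800000, min=216701/54000, spread=409340783/5248800000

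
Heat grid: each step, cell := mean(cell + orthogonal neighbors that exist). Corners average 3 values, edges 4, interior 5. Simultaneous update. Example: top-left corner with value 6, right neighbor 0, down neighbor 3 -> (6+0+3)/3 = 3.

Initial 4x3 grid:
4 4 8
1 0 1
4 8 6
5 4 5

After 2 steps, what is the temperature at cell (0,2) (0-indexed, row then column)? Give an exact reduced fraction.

Answer: 145/36

Derivation:
Step 1: cell (0,2) = 13/3
Step 2: cell (0,2) = 145/36
Full grid after step 2:
  37/12 53/15 145/36
  251/80 86/25 953/240
  929/240 111/25 363/80
  43/9 577/120 31/6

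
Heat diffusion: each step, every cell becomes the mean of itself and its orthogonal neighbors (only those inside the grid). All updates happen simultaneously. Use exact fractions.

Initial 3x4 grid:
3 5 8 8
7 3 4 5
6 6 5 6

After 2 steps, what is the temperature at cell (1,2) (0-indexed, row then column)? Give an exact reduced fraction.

Step 1: cell (1,2) = 5
Step 2: cell (1,2) = 109/20
Full grid after step 2:
  29/6 21/4 23/4 19/3
  253/48 49/10 109/20 277/48
  193/36 259/48 247/48 49/9

Answer: 109/20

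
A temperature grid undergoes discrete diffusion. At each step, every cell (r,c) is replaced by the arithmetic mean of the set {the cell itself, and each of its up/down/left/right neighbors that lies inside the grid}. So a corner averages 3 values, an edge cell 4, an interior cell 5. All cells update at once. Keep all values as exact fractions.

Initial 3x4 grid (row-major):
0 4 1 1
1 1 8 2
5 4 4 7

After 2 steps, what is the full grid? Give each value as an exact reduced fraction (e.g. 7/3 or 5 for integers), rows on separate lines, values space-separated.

After step 1:
  5/3 3/2 7/2 4/3
  7/4 18/5 16/5 9/2
  10/3 7/2 23/4 13/3
After step 2:
  59/36 77/30 143/60 28/9
  207/80 271/100 411/100 401/120
  103/36 971/240 1007/240 175/36

Answer: 59/36 77/30 143/60 28/9
207/80 271/100 411/100 401/120
103/36 971/240 1007/240 175/36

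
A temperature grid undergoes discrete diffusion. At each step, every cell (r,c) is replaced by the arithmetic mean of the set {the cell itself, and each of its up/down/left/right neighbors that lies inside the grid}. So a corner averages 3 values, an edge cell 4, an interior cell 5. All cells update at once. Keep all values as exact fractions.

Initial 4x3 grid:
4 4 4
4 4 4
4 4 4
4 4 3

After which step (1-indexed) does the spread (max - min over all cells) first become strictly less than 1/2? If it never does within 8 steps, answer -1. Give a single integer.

Answer: 1

Derivation:
Step 1: max=4, min=11/3, spread=1/3
  -> spread < 1/2 first at step 1
Step 2: max=4, min=67/18, spread=5/18
Step 3: max=4, min=823/216, spread=41/216
Step 4: max=4, min=99463/25920, spread=4217/25920
Step 5: max=28721/7200, min=6011651/1555200, spread=38417/311040
Step 6: max=573403/144000, min=362047789/93312000, spread=1903471/18662400
Step 7: max=17164241/4320000, min=21793890911/5598720000, spread=18038617/223948800
Step 8: max=1542273241/388800000, min=1310424617149/335923200000, spread=883978523/13436928000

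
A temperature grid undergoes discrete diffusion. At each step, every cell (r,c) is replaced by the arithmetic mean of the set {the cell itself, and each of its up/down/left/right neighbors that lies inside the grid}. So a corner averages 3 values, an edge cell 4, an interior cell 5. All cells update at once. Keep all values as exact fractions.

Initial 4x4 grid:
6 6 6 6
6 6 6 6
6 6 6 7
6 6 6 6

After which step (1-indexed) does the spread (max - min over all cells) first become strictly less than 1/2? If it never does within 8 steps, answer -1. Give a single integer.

Answer: 1

Derivation:
Step 1: max=19/3, min=6, spread=1/3
  -> spread < 1/2 first at step 1
Step 2: max=751/120, min=6, spread=31/120
Step 3: max=6691/1080, min=6, spread=211/1080
Step 4: max=664843/108000, min=6, spread=16843/108000
Step 5: max=5970643/972000, min=54079/9000, spread=130111/972000
Step 6: max=178602367/29160000, min=3247159/540000, spread=3255781/29160000
Step 7: max=5349153691/874800000, min=3251107/540000, spread=82360351/874800000
Step 8: max=160215316891/26244000000, min=585706441/97200000, spread=2074577821/26244000000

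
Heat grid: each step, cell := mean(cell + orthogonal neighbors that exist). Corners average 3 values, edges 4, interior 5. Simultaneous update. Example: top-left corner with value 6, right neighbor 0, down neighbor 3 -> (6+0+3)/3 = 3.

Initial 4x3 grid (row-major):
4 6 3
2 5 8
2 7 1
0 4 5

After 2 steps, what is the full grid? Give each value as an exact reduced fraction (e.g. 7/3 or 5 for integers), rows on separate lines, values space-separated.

Answer: 47/12 593/120 173/36
39/10 107/25 623/120
59/20 107/25 499/120
35/12 197/60 151/36

Derivation:
After step 1:
  4 9/2 17/3
  13/4 28/5 17/4
  11/4 19/5 21/4
  2 4 10/3
After step 2:
  47/12 593/120 173/36
  39/10 107/25 623/120
  59/20 107/25 499/120
  35/12 197/60 151/36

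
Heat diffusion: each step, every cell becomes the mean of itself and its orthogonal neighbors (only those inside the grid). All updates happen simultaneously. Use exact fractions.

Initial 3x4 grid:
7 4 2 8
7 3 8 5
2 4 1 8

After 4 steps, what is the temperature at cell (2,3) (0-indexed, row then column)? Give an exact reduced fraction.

Answer: 133177/25920

Derivation:
Step 1: cell (2,3) = 14/3
Step 2: cell (2,3) = 103/18
Step 3: cell (2,3) = 673/135
Step 4: cell (2,3) = 133177/25920
Full grid after step 4:
  40919/8640 5941/1200 17839/3600 15403/2880
  809989/172800 326597/72000 362167/72000 881927/172800
  112007/25920 196201/43200 200693/43200 133177/25920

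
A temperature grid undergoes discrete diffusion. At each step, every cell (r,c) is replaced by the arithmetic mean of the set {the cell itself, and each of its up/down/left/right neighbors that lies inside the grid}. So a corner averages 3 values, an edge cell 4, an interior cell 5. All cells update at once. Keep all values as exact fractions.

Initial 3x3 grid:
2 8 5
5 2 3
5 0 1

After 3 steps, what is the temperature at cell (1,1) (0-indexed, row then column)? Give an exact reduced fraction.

Step 1: cell (1,1) = 18/5
Step 2: cell (1,1) = 161/50
Step 3: cell (1,1) = 3489/1000
Full grid after step 3:
  3037/720 58057/14400 536/135
  25691/7200 3489/1000 45407/14400
  3373/1080 9683/3600 5651/2160

Answer: 3489/1000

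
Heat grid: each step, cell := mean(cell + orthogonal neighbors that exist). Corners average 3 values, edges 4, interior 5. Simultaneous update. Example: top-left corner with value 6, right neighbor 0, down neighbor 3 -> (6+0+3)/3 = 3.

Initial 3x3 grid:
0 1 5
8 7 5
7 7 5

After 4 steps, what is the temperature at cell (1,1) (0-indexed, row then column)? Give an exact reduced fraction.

Answer: 1857443/360000

Derivation:
Step 1: cell (1,1) = 28/5
Step 2: cell (1,1) = 527/100
Step 3: cell (1,1) = 31069/6000
Step 4: cell (1,1) = 1857443/360000
Full grid after step 4:
  200639/43200 3939739/864000 595217/129600
  2250307/432000 1857443/360000 2204557/432000
  186223/32400 275173/48000 45437/8100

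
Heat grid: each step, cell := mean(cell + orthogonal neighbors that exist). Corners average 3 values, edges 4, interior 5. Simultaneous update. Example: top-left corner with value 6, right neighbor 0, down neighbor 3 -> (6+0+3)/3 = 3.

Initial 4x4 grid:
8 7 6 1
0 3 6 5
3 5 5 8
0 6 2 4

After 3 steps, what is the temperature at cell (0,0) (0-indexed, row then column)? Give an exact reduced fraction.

Step 1: cell (0,0) = 5
Step 2: cell (0,0) = 29/6
Step 3: cell (0,0) = 1627/360
Full grid after step 3:
  1627/360 5851/1200 5879/1200 349/72
  2453/600 4407/1000 4849/1000 2927/600
  673/200 81/20 3449/750 8839/1800
  97/30 1097/300 998/225 2563/540

Answer: 1627/360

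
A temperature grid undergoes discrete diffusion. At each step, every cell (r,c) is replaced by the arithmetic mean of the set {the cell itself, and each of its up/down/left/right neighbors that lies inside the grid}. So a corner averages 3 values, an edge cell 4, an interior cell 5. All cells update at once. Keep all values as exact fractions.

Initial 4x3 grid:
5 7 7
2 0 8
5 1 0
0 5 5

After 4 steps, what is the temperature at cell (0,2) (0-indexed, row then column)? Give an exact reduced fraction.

Answer: 586711/129600

Derivation:
Step 1: cell (0,2) = 22/3
Step 2: cell (0,2) = 95/18
Step 3: cell (0,2) = 671/135
Step 4: cell (0,2) = 586711/129600
Full grid after step 4:
  520961/129600 1259023/288000 586711/129600
  48181/13500 452227/120000 884021/216000
  161939/54000 1155281/360000 737381/216000
  367561/129600 2536609/864000 407611/129600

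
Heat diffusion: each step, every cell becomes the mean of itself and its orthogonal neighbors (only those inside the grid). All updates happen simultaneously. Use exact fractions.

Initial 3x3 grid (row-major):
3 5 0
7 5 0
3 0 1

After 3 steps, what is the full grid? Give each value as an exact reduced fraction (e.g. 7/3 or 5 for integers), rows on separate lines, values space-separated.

After step 1:
  5 13/4 5/3
  9/2 17/5 3/2
  10/3 9/4 1/3
After step 2:
  17/4 799/240 77/36
  487/120 149/50 69/40
  121/36 559/240 49/36
After step 3:
  931/240 45713/14400 5179/2160
  26369/7200 8653/3000 1641/800
  7019/2160 36113/14400 3899/2160

Answer: 931/240 45713/14400 5179/2160
26369/7200 8653/3000 1641/800
7019/2160 36113/14400 3899/2160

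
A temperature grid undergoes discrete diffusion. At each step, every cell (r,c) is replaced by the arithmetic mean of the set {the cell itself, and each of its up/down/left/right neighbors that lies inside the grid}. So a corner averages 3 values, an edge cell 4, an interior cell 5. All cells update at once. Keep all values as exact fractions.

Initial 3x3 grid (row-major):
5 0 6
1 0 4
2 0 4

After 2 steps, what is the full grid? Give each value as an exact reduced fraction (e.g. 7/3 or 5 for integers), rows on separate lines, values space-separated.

Answer: 9/4 109/48 115/36
3/2 43/20 21/8
3/2 37/24 23/9

Derivation:
After step 1:
  2 11/4 10/3
  2 1 7/2
  1 3/2 8/3
After step 2:
  9/4 109/48 115/36
  3/2 43/20 21/8
  3/2 37/24 23/9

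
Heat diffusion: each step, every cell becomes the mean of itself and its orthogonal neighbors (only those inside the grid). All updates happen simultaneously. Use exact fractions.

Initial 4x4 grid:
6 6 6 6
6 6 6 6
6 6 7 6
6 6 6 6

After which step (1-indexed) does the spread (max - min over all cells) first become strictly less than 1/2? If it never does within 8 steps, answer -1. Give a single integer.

Step 1: max=25/4, min=6, spread=1/4
  -> spread < 1/2 first at step 1
Step 2: max=311/50, min=6, spread=11/50
Step 3: max=14767/2400, min=6, spread=367/2400
Step 4: max=66371/10800, min=3613/600, spread=1337/10800
Step 5: max=1985669/324000, min=108469/18000, spread=33227/324000
Step 6: max=59534327/9720000, min=652049/108000, spread=849917/9720000
Step 7: max=1783314347/291600000, min=9788533/1620000, spread=21378407/291600000
Step 8: max=53454462371/8748000000, min=2939688343/486000000, spread=540072197/8748000000

Answer: 1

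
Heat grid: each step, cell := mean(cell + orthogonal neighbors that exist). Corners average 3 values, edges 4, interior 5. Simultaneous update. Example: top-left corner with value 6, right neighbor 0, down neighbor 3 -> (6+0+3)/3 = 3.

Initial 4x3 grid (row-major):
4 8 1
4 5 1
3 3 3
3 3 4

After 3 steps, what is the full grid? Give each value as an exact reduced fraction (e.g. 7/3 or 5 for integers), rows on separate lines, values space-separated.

After step 1:
  16/3 9/2 10/3
  4 21/5 5/2
  13/4 17/5 11/4
  3 13/4 10/3
After step 2:
  83/18 521/120 31/9
  1007/240 93/25 767/240
  273/80 337/100 719/240
  19/6 779/240 28/9
After step 3:
  9467/2160 29011/7200 7907/2160
  28691/7200 5647/1500 24041/7200
  2829/800 20093/6000 22811/7200
  131/40 46417/14400 3367/1080

Answer: 9467/2160 29011/7200 7907/2160
28691/7200 5647/1500 24041/7200
2829/800 20093/6000 22811/7200
131/40 46417/14400 3367/1080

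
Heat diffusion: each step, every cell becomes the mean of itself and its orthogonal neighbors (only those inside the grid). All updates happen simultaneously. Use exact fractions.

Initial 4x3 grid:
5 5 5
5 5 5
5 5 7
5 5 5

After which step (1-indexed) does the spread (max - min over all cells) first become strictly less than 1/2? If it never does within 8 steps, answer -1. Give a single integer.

Step 1: max=17/3, min=5, spread=2/3
Step 2: max=331/60, min=5, spread=31/60
Step 3: max=2911/540, min=5, spread=211/540
  -> spread < 1/2 first at step 3
Step 4: max=286897/54000, min=4547/900, spread=14077/54000
Step 5: max=2570407/486000, min=273683/54000, spread=5363/24300
Step 6: max=76640809/14580000, min=152869/30000, spread=93859/583200
Step 7: max=4584274481/874800000, min=248336467/48600000, spread=4568723/34992000
Step 8: max=274220435629/52488000000, min=7471618889/1458000000, spread=8387449/83980800

Answer: 3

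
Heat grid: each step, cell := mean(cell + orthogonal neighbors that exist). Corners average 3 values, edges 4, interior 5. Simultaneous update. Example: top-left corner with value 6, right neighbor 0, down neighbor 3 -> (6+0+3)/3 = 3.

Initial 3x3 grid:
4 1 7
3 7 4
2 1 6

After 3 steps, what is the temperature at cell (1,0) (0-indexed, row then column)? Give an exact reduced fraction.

Answer: 6523/1800

Derivation:
Step 1: cell (1,0) = 4
Step 2: cell (1,0) = 89/30
Step 3: cell (1,0) = 6523/1800
Full grid after step 3:
  7507/2160 60359/14400 341/80
  6523/1800 22133/6000 16271/3600
  571/180 6973/1800 1079/270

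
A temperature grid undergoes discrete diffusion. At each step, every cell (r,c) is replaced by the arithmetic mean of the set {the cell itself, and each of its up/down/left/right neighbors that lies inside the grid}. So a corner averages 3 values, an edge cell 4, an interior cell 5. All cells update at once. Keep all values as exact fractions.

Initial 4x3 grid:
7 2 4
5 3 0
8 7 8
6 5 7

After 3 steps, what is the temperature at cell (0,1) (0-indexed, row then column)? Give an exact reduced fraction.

Answer: 14573/3600

Derivation:
Step 1: cell (0,1) = 4
Step 2: cell (0,1) = 211/60
Step 3: cell (0,1) = 14573/3600
Full grid after step 3:
  9649/2160 14573/3600 2503/720
  37261/7200 13469/3000 10237/2400
  41771/7200 11311/2000 37621/7200
  6811/1080 9773/1600 6491/1080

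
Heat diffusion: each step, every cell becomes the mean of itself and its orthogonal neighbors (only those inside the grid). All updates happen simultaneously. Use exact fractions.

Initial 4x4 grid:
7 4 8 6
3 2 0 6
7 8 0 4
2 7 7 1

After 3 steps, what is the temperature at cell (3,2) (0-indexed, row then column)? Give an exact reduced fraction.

Answer: 9911/2400

Derivation:
Step 1: cell (3,2) = 15/4
Step 2: cell (3,2) = 351/80
Step 3: cell (3,2) = 9911/2400
Full grid after step 3:
  4967/1080 33349/7200 32749/7200 5081/1080
  33469/7200 12941/3000 12467/3000 29929/7200
  7009/1440 13489/3000 4013/1000 8971/2400
  5539/1080 1397/288 9911/2400 461/120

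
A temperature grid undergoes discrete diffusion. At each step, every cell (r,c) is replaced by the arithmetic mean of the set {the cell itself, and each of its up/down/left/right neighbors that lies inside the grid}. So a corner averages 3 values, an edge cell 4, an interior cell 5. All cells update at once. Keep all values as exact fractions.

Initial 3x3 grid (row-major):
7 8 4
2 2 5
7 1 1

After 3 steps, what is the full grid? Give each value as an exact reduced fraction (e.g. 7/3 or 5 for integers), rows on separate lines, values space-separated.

After step 1:
  17/3 21/4 17/3
  9/2 18/5 3
  10/3 11/4 7/3
After step 2:
  185/36 1211/240 167/36
  171/40 191/50 73/20
  127/36 721/240 97/36
After step 3:
  10411/2160 67117/14400 9601/2160
  10057/2400 3959/1000 4441/1200
  7781/2160 46967/14400 6731/2160

Answer: 10411/2160 67117/14400 9601/2160
10057/2400 3959/1000 4441/1200
7781/2160 46967/14400 6731/2160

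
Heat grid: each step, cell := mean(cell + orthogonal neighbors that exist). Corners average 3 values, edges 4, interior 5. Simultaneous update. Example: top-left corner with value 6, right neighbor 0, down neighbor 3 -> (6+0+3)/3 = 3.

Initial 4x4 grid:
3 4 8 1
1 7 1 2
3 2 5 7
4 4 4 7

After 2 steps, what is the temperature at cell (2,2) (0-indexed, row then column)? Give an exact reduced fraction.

Answer: 457/100

Derivation:
Step 1: cell (2,2) = 19/5
Step 2: cell (2,2) = 457/100
Full grid after step 2:
  35/9 11/3 259/60 119/36
  35/12 104/25 353/100 61/15
  52/15 17/5 457/100 89/20
  29/9 491/120 183/40 65/12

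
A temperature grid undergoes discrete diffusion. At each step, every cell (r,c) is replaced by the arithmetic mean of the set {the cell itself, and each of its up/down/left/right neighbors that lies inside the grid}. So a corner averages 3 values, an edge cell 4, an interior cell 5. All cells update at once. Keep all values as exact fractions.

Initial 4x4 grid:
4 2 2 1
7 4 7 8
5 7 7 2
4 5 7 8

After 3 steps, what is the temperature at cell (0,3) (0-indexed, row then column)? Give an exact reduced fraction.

Step 1: cell (0,3) = 11/3
Step 2: cell (0,3) = 67/18
Step 3: cell (0,3) = 9031/2160
Full grid after step 3:
  9479/2160 15103/3600 2947/720 9031/2160
  34931/7200 29489/6000 29617/6000 6923/1440
  7727/1440 33127/6000 33943/6000 41167/7200
  11761/2160 1027/180 5399/900 2573/432

Answer: 9031/2160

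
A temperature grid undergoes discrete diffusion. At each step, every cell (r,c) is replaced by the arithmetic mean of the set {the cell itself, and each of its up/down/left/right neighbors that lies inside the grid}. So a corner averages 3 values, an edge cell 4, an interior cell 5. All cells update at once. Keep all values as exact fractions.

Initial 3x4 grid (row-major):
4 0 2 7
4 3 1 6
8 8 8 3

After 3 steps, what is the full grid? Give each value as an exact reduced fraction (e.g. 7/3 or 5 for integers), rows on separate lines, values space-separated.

Answer: 3671/1080 24307/7200 8279/2400 145/36
64039/14400 24431/6000 25801/6000 62669/14400
5681/1080 37807/7200 35137/7200 271/54

Derivation:
After step 1:
  8/3 9/4 5/2 5
  19/4 16/5 4 17/4
  20/3 27/4 5 17/3
After step 2:
  29/9 637/240 55/16 47/12
  1037/240 419/100 379/100 227/48
  109/18 1297/240 257/48 179/36
After step 3:
  3671/1080 24307/7200 8279/2400 145/36
  64039/14400 24431/6000 25801/6000 62669/14400
  5681/1080 37807/7200 35137/7200 271/54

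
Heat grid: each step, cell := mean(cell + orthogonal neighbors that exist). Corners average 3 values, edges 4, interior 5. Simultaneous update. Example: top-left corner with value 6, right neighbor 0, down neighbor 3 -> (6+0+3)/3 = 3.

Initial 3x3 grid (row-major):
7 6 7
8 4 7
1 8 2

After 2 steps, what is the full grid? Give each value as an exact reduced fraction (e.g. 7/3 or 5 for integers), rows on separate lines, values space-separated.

Answer: 6 197/30 53/9
91/15 527/100 359/60
173/36 1301/240 173/36

Derivation:
After step 1:
  7 6 20/3
  5 33/5 5
  17/3 15/4 17/3
After step 2:
  6 197/30 53/9
  91/15 527/100 359/60
  173/36 1301/240 173/36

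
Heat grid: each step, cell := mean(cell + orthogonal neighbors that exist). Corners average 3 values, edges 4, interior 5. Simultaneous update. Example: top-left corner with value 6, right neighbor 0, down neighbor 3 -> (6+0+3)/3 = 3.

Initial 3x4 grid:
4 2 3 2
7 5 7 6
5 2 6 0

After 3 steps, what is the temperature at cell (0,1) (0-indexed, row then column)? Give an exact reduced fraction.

Answer: 1531/360

Derivation:
Step 1: cell (0,1) = 7/2
Step 2: cell (0,1) = 239/60
Step 3: cell (0,1) = 1531/360
Full grid after step 3:
  9401/2160 1531/360 2851/720 8539/2160
  4447/960 877/200 1289/300 11431/2880
  5003/1080 6569/1440 673/160 83/20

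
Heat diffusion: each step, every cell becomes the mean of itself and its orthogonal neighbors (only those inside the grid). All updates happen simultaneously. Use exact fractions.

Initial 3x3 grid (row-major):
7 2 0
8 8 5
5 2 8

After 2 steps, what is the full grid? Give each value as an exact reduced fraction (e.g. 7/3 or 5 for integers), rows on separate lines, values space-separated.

After step 1:
  17/3 17/4 7/3
  7 5 21/4
  5 23/4 5
After step 2:
  203/36 69/16 71/18
  17/3 109/20 211/48
  71/12 83/16 16/3

Answer: 203/36 69/16 71/18
17/3 109/20 211/48
71/12 83/16 16/3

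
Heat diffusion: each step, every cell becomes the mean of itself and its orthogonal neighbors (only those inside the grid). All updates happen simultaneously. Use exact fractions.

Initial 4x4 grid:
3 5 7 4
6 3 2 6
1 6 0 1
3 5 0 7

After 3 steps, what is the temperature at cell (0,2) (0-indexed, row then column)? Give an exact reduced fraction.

Step 1: cell (0,2) = 9/2
Step 2: cell (0,2) = 137/30
Step 3: cell (0,2) = 15359/3600
Full grid after step 3:
  9169/2160 611/144 15359/3600 9391/2160
  5501/1440 4607/1200 22573/6000 26623/7200
  8539/2400 6603/2000 18451/6000 23119/7200
  53/16 953/300 1339/450 6193/2160

Answer: 15359/3600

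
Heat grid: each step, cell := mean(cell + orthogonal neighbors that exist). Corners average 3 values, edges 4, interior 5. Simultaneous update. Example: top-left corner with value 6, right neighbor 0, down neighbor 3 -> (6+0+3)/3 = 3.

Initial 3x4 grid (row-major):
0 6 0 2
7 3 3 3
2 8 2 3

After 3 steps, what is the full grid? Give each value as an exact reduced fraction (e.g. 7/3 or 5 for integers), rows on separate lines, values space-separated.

Answer: 1033/270 11173/3600 5269/1800 4987/2160
286/75 7891/2000 8659/3000 40567/14400
9679/2160 27571/7200 25951/7200 3101/1080

Derivation:
After step 1:
  13/3 9/4 11/4 5/3
  3 27/5 11/5 11/4
  17/3 15/4 4 8/3
After step 2:
  115/36 221/60 133/60 43/18
  23/5 83/25 171/50 557/240
  149/36 1129/240 757/240 113/36
After step 3:
  1033/270 11173/3600 5269/1800 4987/2160
  286/75 7891/2000 8659/3000 40567/14400
  9679/2160 27571/7200 25951/7200 3101/1080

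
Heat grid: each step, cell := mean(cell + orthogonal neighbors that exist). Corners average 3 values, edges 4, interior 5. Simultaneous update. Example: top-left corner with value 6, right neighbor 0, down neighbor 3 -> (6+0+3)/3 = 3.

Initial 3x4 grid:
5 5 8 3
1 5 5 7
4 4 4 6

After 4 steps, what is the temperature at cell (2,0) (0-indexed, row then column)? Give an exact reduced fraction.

Step 1: cell (2,0) = 3
Step 2: cell (2,0) = 11/3
Step 3: cell (2,0) = 541/144
Step 4: cell (2,0) = 58669/14400
Full grid after step 4:
  569321/129600 252499/54000 47149/9000 233257/43200
  3556969/864000 1654091/360000 1803641/360000 4657339/864000
  58669/14400 52097/12000 534413/108000 670871/129600

Answer: 58669/14400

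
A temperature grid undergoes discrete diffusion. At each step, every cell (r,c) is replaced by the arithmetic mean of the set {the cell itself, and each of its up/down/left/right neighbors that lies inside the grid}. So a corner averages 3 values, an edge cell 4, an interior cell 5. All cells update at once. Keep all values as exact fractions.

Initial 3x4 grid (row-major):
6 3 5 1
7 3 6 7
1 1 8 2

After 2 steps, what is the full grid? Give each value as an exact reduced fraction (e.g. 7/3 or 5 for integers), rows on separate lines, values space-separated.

Answer: 83/18 13/3 68/15 145/36
199/48 431/100 109/25 99/20
7/2 29/8 569/120 167/36

Derivation:
After step 1:
  16/3 17/4 15/4 13/3
  17/4 4 29/5 4
  3 13/4 17/4 17/3
After step 2:
  83/18 13/3 68/15 145/36
  199/48 431/100 109/25 99/20
  7/2 29/8 569/120 167/36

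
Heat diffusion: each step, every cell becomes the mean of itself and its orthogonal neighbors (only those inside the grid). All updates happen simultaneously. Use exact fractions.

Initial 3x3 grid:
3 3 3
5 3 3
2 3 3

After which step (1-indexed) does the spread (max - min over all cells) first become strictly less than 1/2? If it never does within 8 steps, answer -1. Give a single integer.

Answer: 2

Derivation:
Step 1: max=11/3, min=11/4, spread=11/12
Step 2: max=273/80, min=35/12, spread=119/240
  -> spread < 1/2 first at step 2
Step 3: max=7189/2160, min=3629/1200, spread=821/2700
Step 4: max=933577/288000, min=131431/43200, spread=172111/864000
Step 5: max=25099621/7776000, min=8007457/2592000, spread=4309/31104
Step 6: max=1491863987/466560000, min=160721693/51840000, spread=36295/373248
Step 7: max=89218223989/27993600000, min=29102380913/9331200000, spread=305773/4478976
Step 8: max=5332596987683/1679616000000, min=1750699506311/559872000000, spread=2575951/53747712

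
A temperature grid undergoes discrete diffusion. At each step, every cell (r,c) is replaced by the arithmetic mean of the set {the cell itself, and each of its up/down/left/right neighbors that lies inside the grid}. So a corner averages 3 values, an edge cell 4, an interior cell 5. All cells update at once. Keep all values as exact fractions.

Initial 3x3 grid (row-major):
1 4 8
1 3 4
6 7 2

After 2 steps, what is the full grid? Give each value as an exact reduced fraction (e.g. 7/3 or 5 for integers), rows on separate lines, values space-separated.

After step 1:
  2 4 16/3
  11/4 19/5 17/4
  14/3 9/2 13/3
After step 2:
  35/12 227/60 163/36
  793/240 193/50 1063/240
  143/36 173/40 157/36

Answer: 35/12 227/60 163/36
793/240 193/50 1063/240
143/36 173/40 157/36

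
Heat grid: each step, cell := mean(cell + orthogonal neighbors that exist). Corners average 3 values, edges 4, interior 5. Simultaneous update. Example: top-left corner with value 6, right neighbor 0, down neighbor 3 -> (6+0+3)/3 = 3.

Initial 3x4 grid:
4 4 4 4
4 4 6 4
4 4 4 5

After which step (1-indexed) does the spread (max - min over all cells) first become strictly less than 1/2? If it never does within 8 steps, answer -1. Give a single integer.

Answer: 3

Derivation:
Step 1: max=19/4, min=4, spread=3/4
Step 2: max=83/18, min=4, spread=11/18
Step 3: max=64651/14400, min=813/200, spread=1223/2880
  -> spread < 1/2 first at step 3
Step 4: max=578791/129600, min=14791/3600, spread=9263/25920
Step 5: max=228691411/51840000, min=2986013/720000, spread=547939/2073600
Step 6: max=2051447101/466560000, min=3378301/810000, spread=4221829/18662400
Step 7: max=122367620159/27993600000, min=3623569751/864000000, spread=24819801133/139968000000
Step 8: max=7319061373981/1679616000000, min=98171886623/23328000000, spread=2005484297/13436928000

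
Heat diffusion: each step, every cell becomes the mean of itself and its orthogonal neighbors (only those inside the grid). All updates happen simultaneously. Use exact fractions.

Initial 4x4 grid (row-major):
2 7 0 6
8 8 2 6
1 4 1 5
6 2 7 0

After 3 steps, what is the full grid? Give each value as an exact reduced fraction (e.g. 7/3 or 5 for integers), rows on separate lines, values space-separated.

After step 1:
  17/3 17/4 15/4 4
  19/4 29/5 17/5 19/4
  19/4 16/5 19/5 3
  3 19/4 5/2 4
After step 2:
  44/9 73/15 77/20 25/6
  629/120 107/25 43/10 303/80
  157/40 223/50 159/50 311/80
  25/6 269/80 301/80 19/6
After step 3:
  5399/1080 16097/3600 1031/240 2833/720
  8251/1800 13889/3000 7759/2000 1937/480
  2669/600 7683/2000 1959/500 8413/2400
  2749/720 9451/2400 8083/2400 649/180

Answer: 5399/1080 16097/3600 1031/240 2833/720
8251/1800 13889/3000 7759/2000 1937/480
2669/600 7683/2000 1959/500 8413/2400
2749/720 9451/2400 8083/2400 649/180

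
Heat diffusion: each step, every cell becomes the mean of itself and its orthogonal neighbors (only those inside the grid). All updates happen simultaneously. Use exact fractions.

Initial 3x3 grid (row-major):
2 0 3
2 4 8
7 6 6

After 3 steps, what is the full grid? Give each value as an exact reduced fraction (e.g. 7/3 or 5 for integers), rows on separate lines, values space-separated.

Answer: 79/27 3163/960 823/216
10799/2880 1247/300 13469/2880
329/72 14599/2880 581/108

Derivation:
After step 1:
  4/3 9/4 11/3
  15/4 4 21/4
  5 23/4 20/3
After step 2:
  22/9 45/16 67/18
  169/48 21/5 235/48
  29/6 257/48 53/9
After step 3:
  79/27 3163/960 823/216
  10799/2880 1247/300 13469/2880
  329/72 14599/2880 581/108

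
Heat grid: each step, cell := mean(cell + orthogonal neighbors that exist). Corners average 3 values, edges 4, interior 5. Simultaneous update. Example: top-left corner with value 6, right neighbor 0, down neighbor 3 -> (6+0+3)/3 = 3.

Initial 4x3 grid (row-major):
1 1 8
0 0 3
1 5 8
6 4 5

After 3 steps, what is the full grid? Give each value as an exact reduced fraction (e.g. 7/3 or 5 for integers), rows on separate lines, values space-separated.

Answer: 223/135 17719/7200 1193/360
452/225 4213/1500 284/75
5311/1800 11011/3000 8011/1800
3983/1080 15667/3600 2629/540

Derivation:
After step 1:
  2/3 5/2 4
  1/2 9/5 19/4
  3 18/5 21/4
  11/3 5 17/3
After step 2:
  11/9 269/120 15/4
  179/120 263/100 79/20
  323/120 373/100 289/60
  35/9 269/60 191/36
After step 3:
  223/135 17719/7200 1193/360
  452/225 4213/1500 284/75
  5311/1800 11011/3000 8011/1800
  3983/1080 15667/3600 2629/540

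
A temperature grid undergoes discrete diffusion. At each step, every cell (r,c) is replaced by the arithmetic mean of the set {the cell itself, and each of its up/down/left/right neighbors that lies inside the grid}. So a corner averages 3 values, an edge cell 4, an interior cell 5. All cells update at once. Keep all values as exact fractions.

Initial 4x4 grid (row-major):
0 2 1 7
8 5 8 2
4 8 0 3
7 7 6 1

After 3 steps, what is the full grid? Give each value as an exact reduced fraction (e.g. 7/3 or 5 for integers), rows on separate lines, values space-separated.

Answer: 4441/1080 1637/450 3673/900 1943/540
16081/3600 14377/3000 1424/375 7211/1800
1387/240 4883/1000 1706/375 1201/360
2083/360 677/120 1477/360 403/108

Derivation:
After step 1:
  10/3 2 9/2 10/3
  17/4 31/5 16/5 5
  27/4 24/5 5 3/2
  6 7 7/2 10/3
After step 2:
  115/36 481/120 391/120 77/18
  77/15 409/100 239/50 391/120
  109/20 119/20 18/5 89/24
  79/12 213/40 113/24 25/9
After step 3:
  4441/1080 1637/450 3673/900 1943/540
  16081/3600 14377/3000 1424/375 7211/1800
  1387/240 4883/1000 1706/375 1201/360
  2083/360 677/120 1477/360 403/108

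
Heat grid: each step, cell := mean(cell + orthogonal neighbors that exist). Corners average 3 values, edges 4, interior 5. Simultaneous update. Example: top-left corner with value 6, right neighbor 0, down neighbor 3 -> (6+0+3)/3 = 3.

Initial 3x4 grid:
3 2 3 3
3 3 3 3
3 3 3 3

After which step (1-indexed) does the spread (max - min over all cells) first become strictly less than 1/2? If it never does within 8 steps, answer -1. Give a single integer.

Answer: 1

Derivation:
Step 1: max=3, min=8/3, spread=1/3
  -> spread < 1/2 first at step 1
Step 2: max=3, min=329/120, spread=31/120
Step 3: max=3, min=3029/1080, spread=211/1080
Step 4: max=5353/1800, min=307103/108000, spread=14077/108000
Step 5: max=320317/108000, min=2775593/972000, spread=5363/48600
Step 6: max=177131/60000, min=83739191/29160000, spread=93859/1166400
Step 7: max=286263533/97200000, min=5038525519/1749600000, spread=4568723/69984000
Step 8: max=8566381111/2916000000, min=303147564371/104976000000, spread=8387449/167961600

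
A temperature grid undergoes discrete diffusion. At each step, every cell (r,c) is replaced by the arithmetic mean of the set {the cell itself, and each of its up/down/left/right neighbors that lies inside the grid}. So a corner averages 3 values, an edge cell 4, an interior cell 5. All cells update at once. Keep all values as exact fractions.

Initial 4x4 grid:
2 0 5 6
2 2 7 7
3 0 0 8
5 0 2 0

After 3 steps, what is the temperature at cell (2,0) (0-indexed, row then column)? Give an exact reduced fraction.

Step 1: cell (2,0) = 5/2
Step 2: cell (2,0) = 101/48
Step 3: cell (2,0) = 15571/7200
Full grid after step 3:
  2371/1080 20039/7200 10141/2400 1837/360
  15299/7200 8071/3000 3737/1000 11821/2400
  15571/7200 3211/1500 937/300 26471/7200
  53/27 14761/7200 15881/7200 823/270

Answer: 15571/7200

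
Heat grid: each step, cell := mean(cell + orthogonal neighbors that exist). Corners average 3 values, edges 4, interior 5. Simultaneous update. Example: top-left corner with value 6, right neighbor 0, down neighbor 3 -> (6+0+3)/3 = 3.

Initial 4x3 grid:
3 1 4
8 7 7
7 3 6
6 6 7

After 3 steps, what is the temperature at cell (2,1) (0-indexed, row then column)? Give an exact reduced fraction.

Answer: 3493/600

Derivation:
Step 1: cell (2,1) = 29/5
Step 2: cell (2,1) = 113/20
Step 3: cell (2,1) = 3493/600
Full grid after step 3:
  214/45 1511/320 1687/360
  861/160 2071/400 2543/480
  8299/1440 3493/600 8179/1440
  12983/2160 8441/1440 12833/2160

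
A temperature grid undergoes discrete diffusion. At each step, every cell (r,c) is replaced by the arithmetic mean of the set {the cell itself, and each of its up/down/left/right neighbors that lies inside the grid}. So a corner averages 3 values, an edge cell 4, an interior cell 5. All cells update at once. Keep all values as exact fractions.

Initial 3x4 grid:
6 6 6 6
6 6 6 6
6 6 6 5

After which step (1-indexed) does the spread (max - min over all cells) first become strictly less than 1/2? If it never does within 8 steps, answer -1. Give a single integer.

Step 1: max=6, min=17/3, spread=1/3
  -> spread < 1/2 first at step 1
Step 2: max=6, min=103/18, spread=5/18
Step 3: max=6, min=1255/216, spread=41/216
Step 4: max=6, min=151303/25920, spread=4217/25920
Step 5: max=43121/7200, min=9122051/1555200, spread=38417/311040
Step 6: max=861403/144000, min=548671789/93312000, spread=1903471/18662400
Step 7: max=25804241/4320000, min=32991330911/5598720000, spread=18038617/223948800
Step 8: max=2319873241/388800000, min=1982271017149/335923200000, spread=883978523/13436928000

Answer: 1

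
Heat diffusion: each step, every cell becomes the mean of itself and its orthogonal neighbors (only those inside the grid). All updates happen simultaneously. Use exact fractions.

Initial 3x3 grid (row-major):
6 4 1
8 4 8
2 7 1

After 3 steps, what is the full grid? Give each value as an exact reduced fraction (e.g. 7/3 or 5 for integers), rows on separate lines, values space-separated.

After step 1:
  6 15/4 13/3
  5 31/5 7/2
  17/3 7/2 16/3
After step 2:
  59/12 1217/240 139/36
  343/60 439/100 581/120
  85/18 207/40 37/9
After step 3:
  3769/720 65659/14400 9917/2160
  17771/3600 30233/6000 30967/7200
  5621/1080 11039/2400 2543/540

Answer: 3769/720 65659/14400 9917/2160
17771/3600 30233/6000 30967/7200
5621/1080 11039/2400 2543/540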